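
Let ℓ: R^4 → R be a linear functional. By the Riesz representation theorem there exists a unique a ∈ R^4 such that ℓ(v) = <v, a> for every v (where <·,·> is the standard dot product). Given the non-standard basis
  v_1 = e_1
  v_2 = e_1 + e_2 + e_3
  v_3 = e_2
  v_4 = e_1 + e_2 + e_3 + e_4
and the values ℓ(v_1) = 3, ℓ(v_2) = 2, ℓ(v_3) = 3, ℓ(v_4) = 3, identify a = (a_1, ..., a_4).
a = (3, 3, -4, 1)

Write a = (a_1, ..., a_4) in the standard basis. For each basis vector v_i, ℓ(v_i) = <v_i, a> is a linear equation in the a_j's. Collect the n equations into a matrix system V a = ℓ, where row i of V is v_i (expressed in the standard basis). Since V is invertible (lower-triangular with 1s on the diagonal, up to permutation), solve by back-substitution:
  V =
[[1, 0, 0, 0],
 [1, 1, 1, 0],
 [0, 1, 0, 0],
 [1, 1, 1, 1]]
  V a = (3, 2, 3, 3)
Solving gives a = (3, 3, -4, 1).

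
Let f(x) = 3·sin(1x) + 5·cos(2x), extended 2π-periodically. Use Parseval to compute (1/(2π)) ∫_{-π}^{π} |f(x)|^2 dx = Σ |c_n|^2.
Σ |c_n|^2 = 17

Expand |f|^2 and use orthogonality of {sin(nx), cos(mx)} on [-π, π]:
  ∫_{-π}^{π} sin(nx)^2 dx = π, ∫ cos(mx)^2 dx = π, and cross terms integrate to 0.
So ∫_{-π}^{π} f(x)^2 dx = 3^2 · π + 5^2 · π = (9 + 25)π.
Divide by 2π: (9 + 25)/2 = 17.
By Parseval, this equals Σ |c_n|^2.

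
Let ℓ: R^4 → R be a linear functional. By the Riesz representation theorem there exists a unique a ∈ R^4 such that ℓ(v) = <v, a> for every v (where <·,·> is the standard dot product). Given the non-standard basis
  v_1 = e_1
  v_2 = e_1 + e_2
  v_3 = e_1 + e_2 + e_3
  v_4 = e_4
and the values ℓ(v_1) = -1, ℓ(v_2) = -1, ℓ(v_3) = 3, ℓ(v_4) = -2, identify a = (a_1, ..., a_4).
a = (-1, 0, 4, -2)

Write a = (a_1, ..., a_4) in the standard basis. For each basis vector v_i, ℓ(v_i) = <v_i, a> is a linear equation in the a_j's. Collect the n equations into a matrix system V a = ℓ, where row i of V is v_i (expressed in the standard basis). Since V is invertible (lower-triangular with 1s on the diagonal, up to permutation), solve by back-substitution:
  V =
[[1, 0, 0, 0],
 [1, 1, 0, 0],
 [1, 1, 1, 0],
 [0, 0, 0, 1]]
  V a = (-1, -1, 3, -2)
Solving gives a = (-1, 0, 4, -2).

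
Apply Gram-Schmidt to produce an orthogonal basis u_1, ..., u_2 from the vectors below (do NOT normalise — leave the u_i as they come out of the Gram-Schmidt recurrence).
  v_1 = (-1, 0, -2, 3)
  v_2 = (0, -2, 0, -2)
Orthogonal basis:
  u_1 = (-1, 0, -2, 3)
  u_2 = (-3/7, -2, -6/7, -5/7)

Apply the Gram-Schmidt recurrence
  u_1 = v_1
  u_i = v_i − Σ_{j<i} ((v_i · u_j) / (u_j · u_j)) · u_j.

Step by step this gives:
  u_1 = (-1, 0, -2, 3)
  u_2 = (-3/7, -2, -6/7, -5/7)

Orthogonality check:
  u_2 · u_1 = 0 (should be 0)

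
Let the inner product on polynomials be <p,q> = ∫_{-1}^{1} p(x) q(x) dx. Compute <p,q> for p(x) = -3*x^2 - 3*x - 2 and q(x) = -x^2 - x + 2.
<p,q> = -112/15

Expand the product: p(x)·q(x) = 3*x^4 + 6*x^3 - x^2 - 4*x - 4.
∫_{-1}^{1} of each monomial x^k gives [2/(k+1) if k even, 0 if k odd]. Integrating term-by-term (or equivalently evaluating the antiderivative F(x) = 3*x^5/5 + 3*x^4/2 - x^3/3 - 2*x^2 - 4*x at the endpoints):
  F(1) − F(−1) = -127/30 − (97/30) = -112/15.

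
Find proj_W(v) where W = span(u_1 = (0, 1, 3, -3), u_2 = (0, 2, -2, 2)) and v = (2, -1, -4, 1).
proj_W(v) = (0, -1, -5/2, 5/2)

Set up U = [u_1 | ... | u_2] ∈ R^(4×2). The projector onto W = col(U) is P = U (U^T U)^(-1) U^T.
Compute U^T U =
  [19, -10]
  [-10, 12],
and U^T v = (-16, 8).
Solve U^T U · c = U^T v for the coefficients: c = (-7/8, -1/16). The projection is proj_W(v) = U c.
Check: (v - proj_W(v)) · u_1 = 0  (should be 0).
Check: (v - proj_W(v)) · u_2 = 0  (should be 0).
Result: proj_W(v) = (0, -1, -5/2, 5/2).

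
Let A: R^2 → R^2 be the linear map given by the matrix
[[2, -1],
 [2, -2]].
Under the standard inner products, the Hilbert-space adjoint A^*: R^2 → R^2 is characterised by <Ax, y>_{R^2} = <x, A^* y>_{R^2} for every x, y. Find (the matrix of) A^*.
A^* = A^T =
[[2, 2],
 [-1, -2]]

For real matrices with standard dot products, the defining identity <Ax, y> = <x, A^* y> gives (Ax)^T y = x^T (A^*) y, i.e. x^T A^T y = x^T (A^*) y. Since this holds for all x, y, we must have A^* = A^T. Therefore
A^* =
[[2, 2],
 [-1, -2]].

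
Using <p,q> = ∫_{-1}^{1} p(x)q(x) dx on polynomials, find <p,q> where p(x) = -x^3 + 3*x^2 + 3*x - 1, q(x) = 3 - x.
<p,q> = -8/5

Expand the product: p(x)·q(x) = x^4 - 6*x^3 + 6*x^2 + 10*x - 3.
∫_{-1}^{1} of each monomial x^k gives [2/(k+1) if k even, 0 if k odd]. Integrating term-by-term (or equivalently evaluating the antiderivative F(x) = x^5/5 - 3*x^4/2 + 2*x^3 + 5*x^2 - 3*x at the endpoints):
  F(1) − F(−1) = 27/10 − (43/10) = -8/5.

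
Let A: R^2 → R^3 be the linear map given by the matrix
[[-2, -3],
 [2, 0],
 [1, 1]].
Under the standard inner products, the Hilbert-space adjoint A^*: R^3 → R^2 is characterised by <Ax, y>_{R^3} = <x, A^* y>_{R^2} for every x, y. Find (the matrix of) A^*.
A^* = A^T =
[[-2, 2, 1],
 [-3, 0, 1]]

For real matrices with standard dot products, the defining identity <Ax, y> = <x, A^* y> gives (Ax)^T y = x^T (A^*) y, i.e. x^T A^T y = x^T (A^*) y. Since this holds for all x, y, we must have A^* = A^T. Therefore
A^* =
[[-2, 2, 1],
 [-3, 0, 1]].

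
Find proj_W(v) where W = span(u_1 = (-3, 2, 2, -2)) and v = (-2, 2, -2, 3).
proj_W(v) = (0, 0, 0, 0)

Set up U = [u_1 | ... | u_1] ∈ R^(4×1). The projector onto W = col(U) is P = U (U^T U)^(-1) U^T.
Compute U^T U =
  [21],
and U^T v = (0).
Solve U^T U · c = U^T v for the coefficients: c = (0). The projection is proj_W(v) = U c.
Check: (v - proj_W(v)) · u_1 = 0  (should be 0).
Result: proj_W(v) = (0, 0, 0, 0).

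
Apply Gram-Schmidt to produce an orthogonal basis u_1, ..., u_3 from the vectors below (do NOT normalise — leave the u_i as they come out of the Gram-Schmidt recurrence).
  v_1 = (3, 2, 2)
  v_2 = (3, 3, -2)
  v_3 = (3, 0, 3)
Orthogonal basis:
  u_1 = (3, 2, 2)
  u_2 = (18/17, 29/17, -56/17)
  u_3 = (210/253, -252/253, -63/253)

Apply the Gram-Schmidt recurrence
  u_1 = v_1
  u_i = v_i − Σ_{j<i} ((v_i · u_j) / (u_j · u_j)) · u_j.

Step by step this gives:
  u_1 = (3, 2, 2)
  u_2 = (18/17, 29/17, -56/17)
  u_3 = (210/253, -252/253, -63/253)

Orthogonality check:
  u_2 · u_1 = 0 (should be 0)
  u_3 · u_1 = 0 (should be 0)
  u_3 · u_2 = 0 (should be 0)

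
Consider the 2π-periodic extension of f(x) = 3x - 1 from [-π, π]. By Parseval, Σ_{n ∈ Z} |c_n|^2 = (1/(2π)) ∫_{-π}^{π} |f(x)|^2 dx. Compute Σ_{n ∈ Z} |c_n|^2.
Σ |c_n|^2 = 3π^2 + 1

Expand and integrate term by term over [-π, π]:
  ∫ (3x)^2 dx = 9·(2π^3/3); ∫ 2·3·(-1)·x dx = 0 (odd integrand); ∫ (-1)^2 dx = 1·2π.
So (1/(2π)) ∫_{-π}^{π} (3x - 1)^2 dx = 9π^2/3 + 1 = 3π^2 + 1.
Parseval ⇒ Σ |c_n|^2 = 3π^2 + 1.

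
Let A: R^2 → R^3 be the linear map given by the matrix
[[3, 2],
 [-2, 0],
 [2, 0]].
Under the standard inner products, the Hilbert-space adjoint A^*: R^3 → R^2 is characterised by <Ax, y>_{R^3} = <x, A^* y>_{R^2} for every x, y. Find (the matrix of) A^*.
A^* = A^T =
[[3, -2, 2],
 [2, 0, 0]]

For real matrices with standard dot products, the defining identity <Ax, y> = <x, A^* y> gives (Ax)^T y = x^T (A^*) y, i.e. x^T A^T y = x^T (A^*) y. Since this holds for all x, y, we must have A^* = A^T. Therefore
A^* =
[[3, -2, 2],
 [2, 0, 0]].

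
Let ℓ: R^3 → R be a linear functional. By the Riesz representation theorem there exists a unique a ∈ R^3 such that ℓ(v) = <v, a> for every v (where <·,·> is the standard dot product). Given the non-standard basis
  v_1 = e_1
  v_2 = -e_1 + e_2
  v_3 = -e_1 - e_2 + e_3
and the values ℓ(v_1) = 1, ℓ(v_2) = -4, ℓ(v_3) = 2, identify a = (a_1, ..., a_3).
a = (1, -3, 0)

Write a = (a_1, ..., a_3) in the standard basis. For each basis vector v_i, ℓ(v_i) = <v_i, a> is a linear equation in the a_j's. Collect the n equations into a matrix system V a = ℓ, where row i of V is v_i (expressed in the standard basis). Since V is invertible (lower-triangular with 1s on the diagonal, up to permutation), solve by back-substitution:
  V =
[[1, 0, 0],
 [-1, 1, 0],
 [-1, -1, 1]]
  V a = (1, -4, 2)
Solving gives a = (1, -3, 0).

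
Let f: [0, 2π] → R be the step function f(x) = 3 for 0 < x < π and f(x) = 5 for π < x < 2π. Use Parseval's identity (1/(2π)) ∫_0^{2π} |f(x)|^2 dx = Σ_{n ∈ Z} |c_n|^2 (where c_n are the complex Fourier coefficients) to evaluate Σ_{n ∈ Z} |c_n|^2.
Σ |c_n|^2 = 17

Parseval equates the L^2 energy of f (normalised by 1/(2π)) with the ℓ^2 sum of its Fourier coefficients: (1/(2π)) ∫_0^{2π} |f|^2 = Σ |c_n|^2.
Compute the left side: (1/(2π)) [∫_0^π 3^2 dx + ∫_π^{2π} 5^2 dx] = (1/(2π)) · (9π + 25π) = (9 + 25)/2 = 17.
So Σ_{n ∈ Z} |c_n|^2 = 17.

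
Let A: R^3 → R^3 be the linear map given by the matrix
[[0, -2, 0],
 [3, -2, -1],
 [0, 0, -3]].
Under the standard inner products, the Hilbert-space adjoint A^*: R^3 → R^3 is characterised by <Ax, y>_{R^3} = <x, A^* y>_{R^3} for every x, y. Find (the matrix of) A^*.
A^* = A^T =
[[0, 3, 0],
 [-2, -2, 0],
 [0, -1, -3]]

For real matrices with standard dot products, the defining identity <Ax, y> = <x, A^* y> gives (Ax)^T y = x^T (A^*) y, i.e. x^T A^T y = x^T (A^*) y. Since this holds for all x, y, we must have A^* = A^T. Therefore
A^* =
[[0, 3, 0],
 [-2, -2, 0],
 [0, -1, -3]].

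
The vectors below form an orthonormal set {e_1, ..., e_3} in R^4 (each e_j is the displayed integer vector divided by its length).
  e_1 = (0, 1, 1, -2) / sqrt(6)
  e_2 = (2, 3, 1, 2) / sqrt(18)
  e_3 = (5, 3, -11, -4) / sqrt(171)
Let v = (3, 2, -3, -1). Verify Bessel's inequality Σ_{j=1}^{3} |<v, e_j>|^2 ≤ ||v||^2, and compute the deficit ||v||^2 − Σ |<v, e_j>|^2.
Σ |<v, e_j>|^2 = 1286/57; ||v||^2 = 23; deficit = 25/57

Write each e_j = u_j / sqrt(<u_j, u_j>) where u_j is the displayed integer vector. Then <v, e_j> = <v, u_j> / sqrt(<u_j, u_j>), so |<v, e_j>|^2 = <v, u_j>^2 / <u_j, u_j>.
Coefficients: <v, e_1> = 1/sqrt(6), <v, e_2> = 7/sqrt(18), <v, e_3> = 58/sqrt(171).
Square and sum: Σ |<v, e_j>|^2 = 1286/57.
Compute ||v||^2 = v·v = 23.
Deficit = 23 − 1286/57 = 25/57 ≥ 0, confirming Bessel's inequality. (The deficit equals ||v − Σ <v,e_j> e_j||^2, the squared distance from v to span{e_j}.)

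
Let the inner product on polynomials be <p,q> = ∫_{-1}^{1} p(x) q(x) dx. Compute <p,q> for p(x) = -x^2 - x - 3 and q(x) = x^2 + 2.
<p,q> = -236/15

Expand the product: p(x)·q(x) = -x^4 - x^3 - 5*x^2 - 2*x - 6.
∫_{-1}^{1} of each monomial x^k gives [2/(k+1) if k even, 0 if k odd]. Integrating term-by-term (or equivalently evaluating the antiderivative F(x) = -x^5/5 - x^4/4 - 5*x^3/3 - x^2 - 6*x at the endpoints):
  F(1) − F(−1) = -547/60 − (397/60) = -236/15.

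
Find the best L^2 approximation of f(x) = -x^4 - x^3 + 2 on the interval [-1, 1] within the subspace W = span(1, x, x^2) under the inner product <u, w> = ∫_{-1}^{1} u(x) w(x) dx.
g(x) = -6*x^2/7 - 3*x/5 + 73/35

The best approximation g ∈ W is the orthogonal projection of f onto W. Writing g = a_0 + a_1 x + a_2 x^2, the coefficients solve the normal equations G · a = b where
  G_{ij} = <φ_i, φ_j> and b_i = <f, φ_i>, with φ_0 = 1, φ_1 = x, φ_2 = x^2.
G =
  [2, 0, 2/3]
  [0, 2/3, 0]
  [2/3, 0, 2/5],
b = (18/5, -2/5, 22/21).
Solving gives a_0 = 73/35, a_1 = -3/5, a_2 = -6/7, so
  g(x) = -6*x^2/7 - 3*x/5 + 73/35.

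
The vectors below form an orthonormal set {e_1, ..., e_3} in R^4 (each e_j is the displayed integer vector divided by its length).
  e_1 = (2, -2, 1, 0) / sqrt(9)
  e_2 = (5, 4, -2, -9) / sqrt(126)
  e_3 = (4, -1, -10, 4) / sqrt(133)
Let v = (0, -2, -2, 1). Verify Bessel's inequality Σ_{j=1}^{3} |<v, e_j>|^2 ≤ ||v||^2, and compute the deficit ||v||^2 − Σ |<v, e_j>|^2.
Σ |<v, e_j>|^2 = 261/38; ||v||^2 = 9; deficit = 81/38

Write each e_j = u_j / sqrt(<u_j, u_j>) where u_j is the displayed integer vector. Then <v, e_j> = <v, u_j> / sqrt(<u_j, u_j>), so |<v, e_j>|^2 = <v, u_j>^2 / <u_j, u_j>.
Coefficients: <v, e_1> = 2/sqrt(9), <v, e_2> = -13/sqrt(126), <v, e_3> = 26/sqrt(133).
Square and sum: Σ |<v, e_j>|^2 = 261/38.
Compute ||v||^2 = v·v = 9.
Deficit = 9 − 261/38 = 81/38 ≥ 0, confirming Bessel's inequality. (The deficit equals ||v − Σ <v,e_j> e_j||^2, the squared distance from v to span{e_j}.)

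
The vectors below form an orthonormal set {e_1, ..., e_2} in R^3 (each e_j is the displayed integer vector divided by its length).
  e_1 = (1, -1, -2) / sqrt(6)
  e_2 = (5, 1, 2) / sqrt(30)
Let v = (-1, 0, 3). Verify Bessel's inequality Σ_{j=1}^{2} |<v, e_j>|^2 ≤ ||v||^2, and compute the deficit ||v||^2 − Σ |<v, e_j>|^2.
Σ |<v, e_j>|^2 = 41/5; ||v||^2 = 10; deficit = 9/5

Write each e_j = u_j / sqrt(<u_j, u_j>) where u_j is the displayed integer vector. Then <v, e_j> = <v, u_j> / sqrt(<u_j, u_j>), so |<v, e_j>|^2 = <v, u_j>^2 / <u_j, u_j>.
Coefficients: <v, e_1> = -7/sqrt(6), <v, e_2> = 1/sqrt(30).
Square and sum: Σ |<v, e_j>|^2 = 41/5.
Compute ||v||^2 = v·v = 10.
Deficit = 10 − 41/5 = 9/5 ≥ 0, confirming Bessel's inequality. (The deficit equals ||v − Σ <v,e_j> e_j||^2, the squared distance from v to span{e_j}.)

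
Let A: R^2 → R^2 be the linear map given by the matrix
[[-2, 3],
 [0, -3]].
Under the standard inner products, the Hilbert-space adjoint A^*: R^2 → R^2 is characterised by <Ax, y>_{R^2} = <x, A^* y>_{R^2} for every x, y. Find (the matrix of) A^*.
A^* = A^T =
[[-2, 0],
 [3, -3]]

For real matrices with standard dot products, the defining identity <Ax, y> = <x, A^* y> gives (Ax)^T y = x^T (A^*) y, i.e. x^T A^T y = x^T (A^*) y. Since this holds for all x, y, we must have A^* = A^T. Therefore
A^* =
[[-2, 0],
 [3, -3]].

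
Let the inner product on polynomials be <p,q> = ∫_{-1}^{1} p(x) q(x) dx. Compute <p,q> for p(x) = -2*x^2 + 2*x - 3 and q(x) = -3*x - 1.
<p,q> = 10/3

Expand the product: p(x)·q(x) = 6*x^3 - 4*x^2 + 7*x + 3.
∫_{-1}^{1} of each monomial x^k gives [2/(k+1) if k even, 0 if k odd]. Integrating term-by-term (or equivalently evaluating the antiderivative F(x) = 3*x^4/2 - 4*x^3/3 + 7*x^2/2 + 3*x at the endpoints):
  F(1) − F(−1) = 20/3 − (10/3) = 10/3.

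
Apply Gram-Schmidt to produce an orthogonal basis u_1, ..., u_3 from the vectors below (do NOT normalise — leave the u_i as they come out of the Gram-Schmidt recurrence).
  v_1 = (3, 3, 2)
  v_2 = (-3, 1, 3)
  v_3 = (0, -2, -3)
Orthogonal basis:
  u_1 = (3, 3, 2)
  u_2 = (-3, 1, 3)
  u_3 = (-21/209, 45/209, -36/209)

Apply the Gram-Schmidt recurrence
  u_1 = v_1
  u_i = v_i − Σ_{j<i} ((v_i · u_j) / (u_j · u_j)) · u_j.

Step by step this gives:
  u_1 = (3, 3, 2)
  u_2 = (-3, 1, 3)
  u_3 = (-21/209, 45/209, -36/209)

Orthogonality check:
  u_2 · u_1 = 0 (should be 0)
  u_3 · u_1 = 0 (should be 0)
  u_3 · u_2 = 0 (should be 0)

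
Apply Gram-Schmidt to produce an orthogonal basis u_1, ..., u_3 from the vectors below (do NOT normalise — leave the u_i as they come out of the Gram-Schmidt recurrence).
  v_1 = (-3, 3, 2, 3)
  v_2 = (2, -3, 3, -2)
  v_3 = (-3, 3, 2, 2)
Orthogonal basis:
  u_1 = (-3, 3, 2, 3)
  u_2 = (17/31, -48/31, 123/31, -17/31)
  u_3 = (-178/581, 195/581, 45/581, -403/581)

Apply the Gram-Schmidt recurrence
  u_1 = v_1
  u_i = v_i − Σ_{j<i} ((v_i · u_j) / (u_j · u_j)) · u_j.

Step by step this gives:
  u_1 = (-3, 3, 2, 3)
  u_2 = (17/31, -48/31, 123/31, -17/31)
  u_3 = (-178/581, 195/581, 45/581, -403/581)

Orthogonality check:
  u_2 · u_1 = 0 (should be 0)
  u_3 · u_1 = 0 (should be 0)
  u_3 · u_2 = 0 (should be 0)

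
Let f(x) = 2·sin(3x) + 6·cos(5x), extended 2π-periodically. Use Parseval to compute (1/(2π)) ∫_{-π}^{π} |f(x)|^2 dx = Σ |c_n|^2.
Σ |c_n|^2 = 20

Expand |f|^2 and use orthogonality of {sin(nx), cos(mx)} on [-π, π]:
  ∫_{-π}^{π} sin(nx)^2 dx = π, ∫ cos(mx)^2 dx = π, and cross terms integrate to 0.
So ∫_{-π}^{π} f(x)^2 dx = 2^2 · π + 6^2 · π = (4 + 36)π.
Divide by 2π: (4 + 36)/2 = 20.
By Parseval, this equals Σ |c_n|^2.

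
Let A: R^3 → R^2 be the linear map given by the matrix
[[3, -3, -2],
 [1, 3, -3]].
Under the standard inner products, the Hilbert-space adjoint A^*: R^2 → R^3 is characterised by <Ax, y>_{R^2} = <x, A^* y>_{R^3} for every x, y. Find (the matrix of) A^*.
A^* = A^T =
[[3, 1],
 [-3, 3],
 [-2, -3]]

For real matrices with standard dot products, the defining identity <Ax, y> = <x, A^* y> gives (Ax)^T y = x^T (A^*) y, i.e. x^T A^T y = x^T (A^*) y. Since this holds for all x, y, we must have A^* = A^T. Therefore
A^* =
[[3, 1],
 [-3, 3],
 [-2, -3]].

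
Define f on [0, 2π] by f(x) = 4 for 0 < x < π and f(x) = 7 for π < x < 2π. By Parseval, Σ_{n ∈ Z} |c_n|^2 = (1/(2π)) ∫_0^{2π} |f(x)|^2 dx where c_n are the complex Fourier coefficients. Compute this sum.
Σ |c_n|^2 = 65/2

Parseval equates the L^2 energy of f (normalised by 1/(2π)) with the ℓ^2 sum of its Fourier coefficients: (1/(2π)) ∫_0^{2π} |f|^2 = Σ |c_n|^2.
Compute the left side: (1/(2π)) [∫_0^π 4^2 dx + ∫_π^{2π} 7^2 dx] = (1/(2π)) · (16π + 49π) = (16 + 49)/2 = 65/2.
So Σ_{n ∈ Z} |c_n|^2 = 65/2.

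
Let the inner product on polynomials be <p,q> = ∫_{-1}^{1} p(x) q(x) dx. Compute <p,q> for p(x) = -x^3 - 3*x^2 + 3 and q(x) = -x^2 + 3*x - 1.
<p,q> = -6

Expand the product: p(x)·q(x) = x^5 - 8*x^3 + 9*x - 3.
∫_{-1}^{1} of each monomial x^k gives [2/(k+1) if k even, 0 if k odd]. Integrating term-by-term (or equivalently evaluating the antiderivative F(x) = x^6/6 - 2*x^4 + 9*x^2/2 - 3*x at the endpoints):
  F(1) − F(−1) = -1/3 − (17/3) = -6.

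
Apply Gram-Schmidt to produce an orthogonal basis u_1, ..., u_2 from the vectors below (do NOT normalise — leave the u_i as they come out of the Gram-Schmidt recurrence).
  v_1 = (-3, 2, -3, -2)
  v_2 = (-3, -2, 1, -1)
Orthogonal basis:
  u_1 = (-3, 2, -3, -2)
  u_2 = (-33/13, -30/13, 19/13, -9/13)

Apply the Gram-Schmidt recurrence
  u_1 = v_1
  u_i = v_i − Σ_{j<i} ((v_i · u_j) / (u_j · u_j)) · u_j.

Step by step this gives:
  u_1 = (-3, 2, -3, -2)
  u_2 = (-33/13, -30/13, 19/13, -9/13)

Orthogonality check:
  u_2 · u_1 = 0 (should be 0)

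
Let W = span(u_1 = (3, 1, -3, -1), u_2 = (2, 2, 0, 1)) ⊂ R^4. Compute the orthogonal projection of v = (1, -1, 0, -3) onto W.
proj_W(v) = (8/131, -124/131, -198/131, -161/131)

Set up U = [u_1 | ... | u_2] ∈ R^(4×2). The projector onto W = col(U) is P = U (U^T U)^(-1) U^T.
Compute U^T U =
  [20, 7]
  [7, 9],
and U^T v = (5, -3).
Solve U^T U · c = U^T v for the coefficients: c = (66/131, -95/131). The projection is proj_W(v) = U c.
Check: (v - proj_W(v)) · u_1 = 0  (should be 0).
Check: (v - proj_W(v)) · u_2 = 0  (should be 0).
Result: proj_W(v) = (8/131, -124/131, -198/131, -161/131).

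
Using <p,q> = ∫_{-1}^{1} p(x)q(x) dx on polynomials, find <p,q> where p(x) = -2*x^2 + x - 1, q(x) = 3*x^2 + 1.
<p,q> = -116/15

Expand the product: p(x)·q(x) = -6*x^4 + 3*x^3 - 5*x^2 + x - 1.
∫_{-1}^{1} of each monomial x^k gives [2/(k+1) if k even, 0 if k odd]. Integrating term-by-term (or equivalently evaluating the antiderivative F(x) = -6*x^5/5 + 3*x^4/4 - 5*x^3/3 + x^2/2 - x at the endpoints):
  F(1) − F(−1) = -157/60 − (307/60) = -116/15.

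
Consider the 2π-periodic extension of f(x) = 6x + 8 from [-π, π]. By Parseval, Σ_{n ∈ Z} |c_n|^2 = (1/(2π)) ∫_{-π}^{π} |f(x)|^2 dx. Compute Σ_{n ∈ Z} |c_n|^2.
Σ |c_n|^2 = 12π^2 + 64

Expand and integrate term by term over [-π, π]:
  ∫ (6x)^2 dx = 36·(2π^3/3); ∫ 2·6·(8)·x dx = 0 (odd integrand); ∫ 8^2 dx = 64·2π.
So (1/(2π)) ∫_{-π}^{π} (6x + 8)^2 dx = 36π^2/3 + 64 = 12π^2 + 64.
Parseval ⇒ Σ |c_n|^2 = 12π^2 + 64.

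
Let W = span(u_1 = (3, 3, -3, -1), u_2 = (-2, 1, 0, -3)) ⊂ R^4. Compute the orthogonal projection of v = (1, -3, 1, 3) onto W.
proj_W(v) = (5/7, -16/7, 9/7, 24/7)

Set up U = [u_1 | ... | u_2] ∈ R^(4×2). The projector onto W = col(U) is P = U (U^T U)^(-1) U^T.
Compute U^T U =
  [28, 0]
  [0, 14],
and U^T v = (-12, -14).
Solve U^T U · c = U^T v for the coefficients: c = (-3/7, -1). The projection is proj_W(v) = U c.
Check: (v - proj_W(v)) · u_1 = 0  (should be 0).
Check: (v - proj_W(v)) · u_2 = 0  (should be 0).
Result: proj_W(v) = (5/7, -16/7, 9/7, 24/7).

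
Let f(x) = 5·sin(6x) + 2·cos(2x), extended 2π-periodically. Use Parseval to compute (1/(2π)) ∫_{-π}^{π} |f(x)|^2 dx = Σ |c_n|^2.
Σ |c_n|^2 = 29/2

Expand |f|^2 and use orthogonality of {sin(nx), cos(mx)} on [-π, π]:
  ∫_{-π}^{π} sin(nx)^2 dx = π, ∫ cos(mx)^2 dx = π, and cross terms integrate to 0.
So ∫_{-π}^{π} f(x)^2 dx = 5^2 · π + 2^2 · π = (25 + 4)π.
Divide by 2π: (25 + 4)/2 = 29/2.
By Parseval, this equals Σ |c_n|^2.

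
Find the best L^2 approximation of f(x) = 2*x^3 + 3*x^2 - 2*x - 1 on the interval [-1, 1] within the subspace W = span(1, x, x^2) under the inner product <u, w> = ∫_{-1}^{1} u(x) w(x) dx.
g(x) = 3*x^2 - 4*x/5 - 1

The best approximation g ∈ W is the orthogonal projection of f onto W. Writing g = a_0 + a_1 x + a_2 x^2, the coefficients solve the normal equations G · a = b where
  G_{ij} = <φ_i, φ_j> and b_i = <f, φ_i>, with φ_0 = 1, φ_1 = x, φ_2 = x^2.
G =
  [2, 0, 2/3]
  [0, 2/3, 0]
  [2/3, 0, 2/5],
b = (0, -8/15, 8/15).
Solving gives a_0 = -1, a_1 = -4/5, a_2 = 3, so
  g(x) = 3*x^2 - 4*x/5 - 1.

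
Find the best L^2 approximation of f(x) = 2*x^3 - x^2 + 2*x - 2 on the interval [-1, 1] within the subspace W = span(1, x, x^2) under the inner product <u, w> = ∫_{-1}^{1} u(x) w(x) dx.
g(x) = -x^2 + 16*x/5 - 2

The best approximation g ∈ W is the orthogonal projection of f onto W. Writing g = a_0 + a_1 x + a_2 x^2, the coefficients solve the normal equations G · a = b where
  G_{ij} = <φ_i, φ_j> and b_i = <f, φ_i>, with φ_0 = 1, φ_1 = x, φ_2 = x^2.
G =
  [2, 0, 2/3]
  [0, 2/3, 0]
  [2/3, 0, 2/5],
b = (-14/3, 32/15, -26/15).
Solving gives a_0 = -2, a_1 = 16/5, a_2 = -1, so
  g(x) = -x^2 + 16*x/5 - 2.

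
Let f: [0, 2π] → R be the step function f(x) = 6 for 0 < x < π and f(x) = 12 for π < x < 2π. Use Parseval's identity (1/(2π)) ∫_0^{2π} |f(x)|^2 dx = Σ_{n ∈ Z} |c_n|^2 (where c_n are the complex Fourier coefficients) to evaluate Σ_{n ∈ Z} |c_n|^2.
Σ |c_n|^2 = 90

Parseval equates the L^2 energy of f (normalised by 1/(2π)) with the ℓ^2 sum of its Fourier coefficients: (1/(2π)) ∫_0^{2π} |f|^2 = Σ |c_n|^2.
Compute the left side: (1/(2π)) [∫_0^π 6^2 dx + ∫_π^{2π} 12^2 dx] = (1/(2π)) · (36π + 144π) = (36 + 144)/2 = 90.
So Σ_{n ∈ Z} |c_n|^2 = 90.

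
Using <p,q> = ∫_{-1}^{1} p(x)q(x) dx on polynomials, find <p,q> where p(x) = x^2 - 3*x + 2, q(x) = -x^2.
<p,q> = -26/15

Expand the product: p(x)·q(x) = -x^4 + 3*x^3 - 2*x^2.
∫_{-1}^{1} of each monomial x^k gives [2/(k+1) if k even, 0 if k odd]. Integrating term-by-term (or equivalently evaluating the antiderivative F(x) = -x^5/5 + 3*x^4/4 - 2*x^3/3 at the endpoints):
  F(1) − F(−1) = -7/60 − (97/60) = -26/15.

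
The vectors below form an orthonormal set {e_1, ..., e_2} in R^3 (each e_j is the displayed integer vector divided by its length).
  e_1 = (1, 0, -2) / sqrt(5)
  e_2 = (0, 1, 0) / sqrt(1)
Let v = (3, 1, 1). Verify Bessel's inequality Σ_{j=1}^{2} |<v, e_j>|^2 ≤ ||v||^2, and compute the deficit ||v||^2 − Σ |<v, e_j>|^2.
Σ |<v, e_j>|^2 = 6/5; ||v||^2 = 11; deficit = 49/5

Write each e_j = u_j / sqrt(<u_j, u_j>) where u_j is the displayed integer vector. Then <v, e_j> = <v, u_j> / sqrt(<u_j, u_j>), so |<v, e_j>|^2 = <v, u_j>^2 / <u_j, u_j>.
Coefficients: <v, e_1> = 1/sqrt(5), <v, e_2> = 1/sqrt(1).
Square and sum: Σ |<v, e_j>|^2 = 6/5.
Compute ||v||^2 = v·v = 11.
Deficit = 11 − 6/5 = 49/5 ≥ 0, confirming Bessel's inequality. (The deficit equals ||v − Σ <v,e_j> e_j||^2, the squared distance from v to span{e_j}.)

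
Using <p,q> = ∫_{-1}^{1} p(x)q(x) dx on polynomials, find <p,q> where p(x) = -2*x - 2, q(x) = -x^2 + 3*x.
<p,q> = -8/3

Expand the product: p(x)·q(x) = 2*x^3 - 4*x^2 - 6*x.
∫_{-1}^{1} of each monomial x^k gives [2/(k+1) if k even, 0 if k odd]. Integrating term-by-term (or equivalently evaluating the antiderivative F(x) = x^4/2 - 4*x^3/3 - 3*x^2 at the endpoints):
  F(1) − F(−1) = -23/6 − (-7/6) = -8/3.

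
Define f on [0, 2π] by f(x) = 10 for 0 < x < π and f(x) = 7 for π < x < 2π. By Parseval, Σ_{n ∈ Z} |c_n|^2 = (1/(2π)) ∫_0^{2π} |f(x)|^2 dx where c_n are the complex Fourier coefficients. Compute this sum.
Σ |c_n|^2 = 149/2

Parseval equates the L^2 energy of f (normalised by 1/(2π)) with the ℓ^2 sum of its Fourier coefficients: (1/(2π)) ∫_0^{2π} |f|^2 = Σ |c_n|^2.
Compute the left side: (1/(2π)) [∫_0^π 10^2 dx + ∫_π^{2π} 7^2 dx] = (1/(2π)) · (100π + 49π) = (100 + 49)/2 = 149/2.
So Σ_{n ∈ Z} |c_n|^2 = 149/2.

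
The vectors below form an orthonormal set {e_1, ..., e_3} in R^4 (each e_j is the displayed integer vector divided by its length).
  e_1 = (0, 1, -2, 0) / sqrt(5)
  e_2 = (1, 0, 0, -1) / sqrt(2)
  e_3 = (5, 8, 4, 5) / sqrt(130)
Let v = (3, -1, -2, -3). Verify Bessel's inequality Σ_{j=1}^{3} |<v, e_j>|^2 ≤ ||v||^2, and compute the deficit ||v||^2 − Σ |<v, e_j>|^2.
Σ |<v, e_j>|^2 = 283/13; ||v||^2 = 23; deficit = 16/13

Write each e_j = u_j / sqrt(<u_j, u_j>) where u_j is the displayed integer vector. Then <v, e_j> = <v, u_j> / sqrt(<u_j, u_j>), so |<v, e_j>|^2 = <v, u_j>^2 / <u_j, u_j>.
Coefficients: <v, e_1> = 3/sqrt(5), <v, e_2> = 6/sqrt(2), <v, e_3> = -16/sqrt(130).
Square and sum: Σ |<v, e_j>|^2 = 283/13.
Compute ||v||^2 = v·v = 23.
Deficit = 23 − 283/13 = 16/13 ≥ 0, confirming Bessel's inequality. (The deficit equals ||v − Σ <v,e_j> e_j||^2, the squared distance from v to span{e_j}.)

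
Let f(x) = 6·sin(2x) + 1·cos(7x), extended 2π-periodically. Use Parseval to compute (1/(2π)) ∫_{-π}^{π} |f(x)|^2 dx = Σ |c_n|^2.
Σ |c_n|^2 = 37/2

Expand |f|^2 and use orthogonality of {sin(nx), cos(mx)} on [-π, π]:
  ∫_{-π}^{π} sin(nx)^2 dx = π, ∫ cos(mx)^2 dx = π, and cross terms integrate to 0.
So ∫_{-π}^{π} f(x)^2 dx = 6^2 · π + 1^2 · π = (36 + 1)π.
Divide by 2π: (36 + 1)/2 = 37/2.
By Parseval, this equals Σ |c_n|^2.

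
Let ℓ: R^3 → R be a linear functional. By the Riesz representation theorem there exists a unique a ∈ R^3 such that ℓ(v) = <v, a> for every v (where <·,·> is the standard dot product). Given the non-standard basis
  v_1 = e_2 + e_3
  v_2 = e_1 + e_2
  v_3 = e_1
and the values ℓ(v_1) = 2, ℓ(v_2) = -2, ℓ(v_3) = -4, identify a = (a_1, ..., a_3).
a = (-4, 2, 0)

Write a = (a_1, ..., a_3) in the standard basis. For each basis vector v_i, ℓ(v_i) = <v_i, a> is a linear equation in the a_j's. Collect the n equations into a matrix system V a = ℓ, where row i of V is v_i (expressed in the standard basis). Since V is invertible (lower-triangular with 1s on the diagonal, up to permutation), solve by back-substitution:
  V =
[[0, 1, 1],
 [1, 1, 0],
 [1, 0, 0]]
  V a = (2, -2, -4)
Solving gives a = (-4, 2, 0).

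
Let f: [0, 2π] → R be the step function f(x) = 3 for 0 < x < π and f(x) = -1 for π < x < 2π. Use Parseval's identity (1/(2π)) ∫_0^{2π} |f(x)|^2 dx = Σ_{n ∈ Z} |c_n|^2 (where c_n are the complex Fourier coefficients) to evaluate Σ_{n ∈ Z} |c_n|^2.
Σ |c_n|^2 = 5

Parseval equates the L^2 energy of f (normalised by 1/(2π)) with the ℓ^2 sum of its Fourier coefficients: (1/(2π)) ∫_0^{2π} |f|^2 = Σ |c_n|^2.
Compute the left side: (1/(2π)) [∫_0^π 3^2 dx + ∫_π^{2π} (-1)^2 dx] = (1/(2π)) · (9π + 1π) = (9 + 1)/2 = 5.
So Σ_{n ∈ Z} |c_n|^2 = 5.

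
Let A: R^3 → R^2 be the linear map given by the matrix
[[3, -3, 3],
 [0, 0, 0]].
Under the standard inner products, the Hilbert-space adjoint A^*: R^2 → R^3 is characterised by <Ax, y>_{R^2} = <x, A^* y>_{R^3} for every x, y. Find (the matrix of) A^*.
A^* = A^T =
[[3, 0],
 [-3, 0],
 [3, 0]]

For real matrices with standard dot products, the defining identity <Ax, y> = <x, A^* y> gives (Ax)^T y = x^T (A^*) y, i.e. x^T A^T y = x^T (A^*) y. Since this holds for all x, y, we must have A^* = A^T. Therefore
A^* =
[[3, 0],
 [-3, 0],
 [3, 0]].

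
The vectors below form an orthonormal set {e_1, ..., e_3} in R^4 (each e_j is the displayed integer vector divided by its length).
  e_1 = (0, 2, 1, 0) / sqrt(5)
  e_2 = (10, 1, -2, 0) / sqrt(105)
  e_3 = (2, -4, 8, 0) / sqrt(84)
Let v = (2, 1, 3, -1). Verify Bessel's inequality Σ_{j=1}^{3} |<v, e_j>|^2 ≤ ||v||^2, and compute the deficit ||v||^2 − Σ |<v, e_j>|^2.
Σ |<v, e_j>|^2 = 14; ||v||^2 = 15; deficit = 1

Write each e_j = u_j / sqrt(<u_j, u_j>) where u_j is the displayed integer vector. Then <v, e_j> = <v, u_j> / sqrt(<u_j, u_j>), so |<v, e_j>|^2 = <v, u_j>^2 / <u_j, u_j>.
Coefficients: <v, e_1> = 5/sqrt(5), <v, e_2> = 15/sqrt(105), <v, e_3> = 24/sqrt(84).
Square and sum: Σ |<v, e_j>|^2 = 14.
Compute ||v||^2 = v·v = 15.
Deficit = 15 − 14 = 1 ≥ 0, confirming Bessel's inequality. (The deficit equals ||v − Σ <v,e_j> e_j||^2, the squared distance from v to span{e_j}.)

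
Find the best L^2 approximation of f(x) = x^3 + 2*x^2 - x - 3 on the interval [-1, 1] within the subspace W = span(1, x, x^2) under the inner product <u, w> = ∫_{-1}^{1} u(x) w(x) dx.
g(x) = 2*x^2 - 2*x/5 - 3

The best approximation g ∈ W is the orthogonal projection of f onto W. Writing g = a_0 + a_1 x + a_2 x^2, the coefficients solve the normal equations G · a = b where
  G_{ij} = <φ_i, φ_j> and b_i = <f, φ_i>, with φ_0 = 1, φ_1 = x, φ_2 = x^2.
G =
  [2, 0, 2/3]
  [0, 2/3, 0]
  [2/3, 0, 2/5],
b = (-14/3, -4/15, -6/5).
Solving gives a_0 = -3, a_1 = -2/5, a_2 = 2, so
  g(x) = 2*x^2 - 2*x/5 - 3.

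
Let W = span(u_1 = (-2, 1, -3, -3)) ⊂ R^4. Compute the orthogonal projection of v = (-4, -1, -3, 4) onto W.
proj_W(v) = (-8/23, 4/23, -12/23, -12/23)

Set up U = [u_1 | ... | u_1] ∈ R^(4×1). The projector onto W = col(U) is P = U (U^T U)^(-1) U^T.
Compute U^T U =
  [23],
and U^T v = (4).
Solve U^T U · c = U^T v for the coefficients: c = (4/23). The projection is proj_W(v) = U c.
Check: (v - proj_W(v)) · u_1 = 0  (should be 0).
Result: proj_W(v) = (-8/23, 4/23, -12/23, -12/23).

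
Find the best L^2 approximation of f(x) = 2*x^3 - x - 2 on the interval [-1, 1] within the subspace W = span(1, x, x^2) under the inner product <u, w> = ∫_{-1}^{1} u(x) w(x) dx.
g(x) = x/5 - 2

The best approximation g ∈ W is the orthogonal projection of f onto W. Writing g = a_0 + a_1 x + a_2 x^2, the coefficients solve the normal equations G · a = b where
  G_{ij} = <φ_i, φ_j> and b_i = <f, φ_i>, with φ_0 = 1, φ_1 = x, φ_2 = x^2.
G =
  [2, 0, 2/3]
  [0, 2/3, 0]
  [2/3, 0, 2/5],
b = (-4, 2/15, -4/3).
Solving gives a_0 = -2, a_1 = 1/5, a_2 = 0, so
  g(x) = x/5 - 2.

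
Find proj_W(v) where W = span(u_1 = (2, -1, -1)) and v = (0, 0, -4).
proj_W(v) = (4/3, -2/3, -2/3)

Set up U = [u_1 | ... | u_1] ∈ R^(3×1). The projector onto W = col(U) is P = U (U^T U)^(-1) U^T.
Compute U^T U =
  [6],
and U^T v = (4).
Solve U^T U · c = U^T v for the coefficients: c = (2/3). The projection is proj_W(v) = U c.
Check: (v - proj_W(v)) · u_1 = 0  (should be 0).
Result: proj_W(v) = (4/3, -2/3, -2/3).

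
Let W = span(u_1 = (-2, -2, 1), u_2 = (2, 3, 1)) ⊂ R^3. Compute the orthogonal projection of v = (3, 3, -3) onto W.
proj_W(v) = (10/3, 41/15, -43/15)

Set up U = [u_1 | ... | u_2] ∈ R^(3×2). The projector onto W = col(U) is P = U (U^T U)^(-1) U^T.
Compute U^T U =
  [9, -9]
  [-9, 14],
and U^T v = (-15, 12).
Solve U^T U · c = U^T v for the coefficients: c = (-34/15, -3/5). The projection is proj_W(v) = U c.
Check: (v - proj_W(v)) · u_1 = 0  (should be 0).
Check: (v - proj_W(v)) · u_2 = 0  (should be 0).
Result: proj_W(v) = (10/3, 41/15, -43/15).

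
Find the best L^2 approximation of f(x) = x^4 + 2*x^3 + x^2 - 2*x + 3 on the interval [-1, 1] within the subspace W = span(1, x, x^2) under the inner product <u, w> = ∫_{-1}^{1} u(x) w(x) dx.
g(x) = 13*x^2/7 - 4*x/5 + 102/35

The best approximation g ∈ W is the orthogonal projection of f onto W. Writing g = a_0 + a_1 x + a_2 x^2, the coefficients solve the normal equations G · a = b where
  G_{ij} = <φ_i, φ_j> and b_i = <f, φ_i>, with φ_0 = 1, φ_1 = x, φ_2 = x^2.
G =
  [2, 0, 2/3]
  [0, 2/3, 0]
  [2/3, 0, 2/5],
b = (106/15, -8/15, 94/35).
Solving gives a_0 = 102/35, a_1 = -4/5, a_2 = 13/7, so
  g(x) = 13*x^2/7 - 4*x/5 + 102/35.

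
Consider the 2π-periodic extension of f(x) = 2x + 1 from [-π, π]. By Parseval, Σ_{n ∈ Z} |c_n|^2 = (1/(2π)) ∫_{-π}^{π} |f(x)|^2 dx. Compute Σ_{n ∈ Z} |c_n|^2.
Σ |c_n|^2 = 4π^2/3 + 1

Expand and integrate term by term over [-π, π]:
  ∫ (2x)^2 dx = 4·(2π^3/3); ∫ 2·2·(1)·x dx = 0 (odd integrand); ∫ 1^2 dx = 1·2π.
So (1/(2π)) ∫_{-π}^{π} (2x + 1)^2 dx = 4π^2/3 + 1 = 4π^2/3 + 1.
Parseval ⇒ Σ |c_n|^2 = 4π^2/3 + 1.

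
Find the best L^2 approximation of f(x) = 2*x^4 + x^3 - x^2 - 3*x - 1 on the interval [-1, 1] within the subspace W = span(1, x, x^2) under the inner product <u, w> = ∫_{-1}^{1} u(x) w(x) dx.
g(x) = 5*x^2/7 - 12*x/5 - 41/35

The best approximation g ∈ W is the orthogonal projection of f onto W. Writing g = a_0 + a_1 x + a_2 x^2, the coefficients solve the normal equations G · a = b where
  G_{ij} = <φ_i, φ_j> and b_i = <f, φ_i>, with φ_0 = 1, φ_1 = x, φ_2 = x^2.
G =
  [2, 0, 2/3]
  [0, 2/3, 0]
  [2/3, 0, 2/5],
b = (-28/15, -8/5, -52/105).
Solving gives a_0 = -41/35, a_1 = -12/5, a_2 = 5/7, so
  g(x) = 5*x^2/7 - 12*x/5 - 41/35.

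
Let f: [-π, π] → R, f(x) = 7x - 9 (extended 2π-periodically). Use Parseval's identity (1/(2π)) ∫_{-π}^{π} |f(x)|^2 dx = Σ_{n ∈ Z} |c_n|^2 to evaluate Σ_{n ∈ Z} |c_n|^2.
Σ |c_n|^2 = 49π^2/3 + 81

Expand and integrate term by term over [-π, π]:
  ∫ (7x)^2 dx = 49·(2π^3/3); ∫ 2·7·(-9)·x dx = 0 (odd integrand); ∫ (-9)^2 dx = 81·2π.
So (1/(2π)) ∫_{-π}^{π} (7x - 9)^2 dx = 49π^2/3 + 81 = 49π^2/3 + 81.
Parseval ⇒ Σ |c_n|^2 = 49π^2/3 + 81.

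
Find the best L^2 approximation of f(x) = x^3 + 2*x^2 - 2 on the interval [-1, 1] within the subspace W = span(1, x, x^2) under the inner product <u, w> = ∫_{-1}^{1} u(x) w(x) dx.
g(x) = 2*x^2 + 3*x/5 - 2

The best approximation g ∈ W is the orthogonal projection of f onto W. Writing g = a_0 + a_1 x + a_2 x^2, the coefficients solve the normal equations G · a = b where
  G_{ij} = <φ_i, φ_j> and b_i = <f, φ_i>, with φ_0 = 1, φ_1 = x, φ_2 = x^2.
G =
  [2, 0, 2/3]
  [0, 2/3, 0]
  [2/3, 0, 2/5],
b = (-8/3, 2/5, -8/15).
Solving gives a_0 = -2, a_1 = 3/5, a_2 = 2, so
  g(x) = 2*x^2 + 3*x/5 - 2.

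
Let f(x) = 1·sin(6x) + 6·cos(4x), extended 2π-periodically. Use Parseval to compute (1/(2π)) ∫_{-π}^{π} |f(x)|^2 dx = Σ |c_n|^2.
Σ |c_n|^2 = 37/2

Expand |f|^2 and use orthogonality of {sin(nx), cos(mx)} on [-π, π]:
  ∫_{-π}^{π} sin(nx)^2 dx = π, ∫ cos(mx)^2 dx = π, and cross terms integrate to 0.
So ∫_{-π}^{π} f(x)^2 dx = 1^2 · π + 6^2 · π = (1 + 36)π.
Divide by 2π: (1 + 36)/2 = 37/2.
By Parseval, this equals Σ |c_n|^2.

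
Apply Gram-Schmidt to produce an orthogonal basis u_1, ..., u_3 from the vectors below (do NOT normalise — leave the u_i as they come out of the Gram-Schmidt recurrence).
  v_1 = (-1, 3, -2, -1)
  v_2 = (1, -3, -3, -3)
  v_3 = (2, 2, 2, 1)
Orthogonal basis:
  u_1 = (-1, 3, -2, -1)
  u_2 = (14/15, -14/5, -47/15, -46/15)
  u_3 = (993/419, 373/419, 168/419, -210/419)

Apply the Gram-Schmidt recurrence
  u_1 = v_1
  u_i = v_i − Σ_{j<i} ((v_i · u_j) / (u_j · u_j)) · u_j.

Step by step this gives:
  u_1 = (-1, 3, -2, -1)
  u_2 = (14/15, -14/5, -47/15, -46/15)
  u_3 = (993/419, 373/419, 168/419, -210/419)

Orthogonality check:
  u_2 · u_1 = 0 (should be 0)
  u_3 · u_1 = 0 (should be 0)
  u_3 · u_2 = 0 (should be 0)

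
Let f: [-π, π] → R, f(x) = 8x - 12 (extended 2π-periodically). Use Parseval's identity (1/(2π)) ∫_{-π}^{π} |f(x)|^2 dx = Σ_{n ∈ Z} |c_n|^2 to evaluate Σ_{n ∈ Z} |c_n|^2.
Σ |c_n|^2 = 64π^2/3 + 144

Expand and integrate term by term over [-π, π]:
  ∫ (8x)^2 dx = 64·(2π^3/3); ∫ 2·8·(-12)·x dx = 0 (odd integrand); ∫ (-12)^2 dx = 144·2π.
So (1/(2π)) ∫_{-π}^{π} (8x - 12)^2 dx = 64π^2/3 + 144 = 64π^2/3 + 144.
Parseval ⇒ Σ |c_n|^2 = 64π^2/3 + 144.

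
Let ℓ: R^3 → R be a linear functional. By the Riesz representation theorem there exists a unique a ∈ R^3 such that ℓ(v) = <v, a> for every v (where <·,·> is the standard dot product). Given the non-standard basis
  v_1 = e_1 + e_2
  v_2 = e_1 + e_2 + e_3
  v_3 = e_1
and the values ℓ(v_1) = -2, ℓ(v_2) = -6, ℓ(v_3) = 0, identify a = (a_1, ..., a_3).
a = (0, -2, -4)

Write a = (a_1, ..., a_3) in the standard basis. For each basis vector v_i, ℓ(v_i) = <v_i, a> is a linear equation in the a_j's. Collect the n equations into a matrix system V a = ℓ, where row i of V is v_i (expressed in the standard basis). Since V is invertible (lower-triangular with 1s on the diagonal, up to permutation), solve by back-substitution:
  V =
[[1, 1, 0],
 [1, 1, 1],
 [1, 0, 0]]
  V a = (-2, -6, 0)
Solving gives a = (0, -2, -4).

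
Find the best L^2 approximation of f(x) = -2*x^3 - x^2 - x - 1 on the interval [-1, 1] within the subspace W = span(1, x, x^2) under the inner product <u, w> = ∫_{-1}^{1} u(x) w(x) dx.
g(x) = -x^2 - 11*x/5 - 1

The best approximation g ∈ W is the orthogonal projection of f onto W. Writing g = a_0 + a_1 x + a_2 x^2, the coefficients solve the normal equations G · a = b where
  G_{ij} = <φ_i, φ_j> and b_i = <f, φ_i>, with φ_0 = 1, φ_1 = x, φ_2 = x^2.
G =
  [2, 0, 2/3]
  [0, 2/3, 0]
  [2/3, 0, 2/5],
b = (-8/3, -22/15, -16/15).
Solving gives a_0 = -1, a_1 = -11/5, a_2 = -1, so
  g(x) = -x^2 - 11*x/5 - 1.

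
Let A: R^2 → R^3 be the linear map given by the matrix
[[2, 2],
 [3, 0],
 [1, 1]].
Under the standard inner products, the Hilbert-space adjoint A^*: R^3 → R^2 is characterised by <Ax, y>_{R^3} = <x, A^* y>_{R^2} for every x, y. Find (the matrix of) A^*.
A^* = A^T =
[[2, 3, 1],
 [2, 0, 1]]

For real matrices with standard dot products, the defining identity <Ax, y> = <x, A^* y> gives (Ax)^T y = x^T (A^*) y, i.e. x^T A^T y = x^T (A^*) y. Since this holds for all x, y, we must have A^* = A^T. Therefore
A^* =
[[2, 3, 1],
 [2, 0, 1]].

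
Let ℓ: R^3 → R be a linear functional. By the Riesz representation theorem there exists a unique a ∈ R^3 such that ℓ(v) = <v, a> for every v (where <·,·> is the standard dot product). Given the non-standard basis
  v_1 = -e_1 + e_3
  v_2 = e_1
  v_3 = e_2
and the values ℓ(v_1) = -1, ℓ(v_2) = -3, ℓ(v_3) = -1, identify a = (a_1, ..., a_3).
a = (-3, -1, -4)

Write a = (a_1, ..., a_3) in the standard basis. For each basis vector v_i, ℓ(v_i) = <v_i, a> is a linear equation in the a_j's. Collect the n equations into a matrix system V a = ℓ, where row i of V is v_i (expressed in the standard basis). Since V is invertible (lower-triangular with 1s on the diagonal, up to permutation), solve by back-substitution:
  V =
[[-1, 0, 1],
 [1, 0, 0],
 [0, 1, 0]]
  V a = (-1, -3, -1)
Solving gives a = (-3, -1, -4).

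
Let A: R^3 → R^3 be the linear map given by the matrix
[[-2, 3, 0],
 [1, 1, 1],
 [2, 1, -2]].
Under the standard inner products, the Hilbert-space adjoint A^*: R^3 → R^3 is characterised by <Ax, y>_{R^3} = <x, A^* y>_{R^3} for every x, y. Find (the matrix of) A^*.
A^* = A^T =
[[-2, 1, 2],
 [3, 1, 1],
 [0, 1, -2]]

For real matrices with standard dot products, the defining identity <Ax, y> = <x, A^* y> gives (Ax)^T y = x^T (A^*) y, i.e. x^T A^T y = x^T (A^*) y. Since this holds for all x, y, we must have A^* = A^T. Therefore
A^* =
[[-2, 1, 2],
 [3, 1, 1],
 [0, 1, -2]].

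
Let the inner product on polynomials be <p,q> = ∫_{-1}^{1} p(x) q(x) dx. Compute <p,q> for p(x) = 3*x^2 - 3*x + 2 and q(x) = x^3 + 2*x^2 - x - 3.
<p,q> = -182/15

Expand the product: p(x)·q(x) = 3*x^5 + 3*x^4 - 7*x^3 - 2*x^2 + 7*x - 6.
∫_{-1}^{1} of each monomial x^k gives [2/(k+1) if k even, 0 if k odd]. Integrating term-by-term (or equivalently evaluating the antiderivative F(x) = x^6/2 + 3*x^5/5 - 7*x^4/4 - 2*x^3/3 + 7*x^2/2 - 6*x at the endpoints):
  F(1) − F(−1) = -229/60 − (499/60) = -182/15.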